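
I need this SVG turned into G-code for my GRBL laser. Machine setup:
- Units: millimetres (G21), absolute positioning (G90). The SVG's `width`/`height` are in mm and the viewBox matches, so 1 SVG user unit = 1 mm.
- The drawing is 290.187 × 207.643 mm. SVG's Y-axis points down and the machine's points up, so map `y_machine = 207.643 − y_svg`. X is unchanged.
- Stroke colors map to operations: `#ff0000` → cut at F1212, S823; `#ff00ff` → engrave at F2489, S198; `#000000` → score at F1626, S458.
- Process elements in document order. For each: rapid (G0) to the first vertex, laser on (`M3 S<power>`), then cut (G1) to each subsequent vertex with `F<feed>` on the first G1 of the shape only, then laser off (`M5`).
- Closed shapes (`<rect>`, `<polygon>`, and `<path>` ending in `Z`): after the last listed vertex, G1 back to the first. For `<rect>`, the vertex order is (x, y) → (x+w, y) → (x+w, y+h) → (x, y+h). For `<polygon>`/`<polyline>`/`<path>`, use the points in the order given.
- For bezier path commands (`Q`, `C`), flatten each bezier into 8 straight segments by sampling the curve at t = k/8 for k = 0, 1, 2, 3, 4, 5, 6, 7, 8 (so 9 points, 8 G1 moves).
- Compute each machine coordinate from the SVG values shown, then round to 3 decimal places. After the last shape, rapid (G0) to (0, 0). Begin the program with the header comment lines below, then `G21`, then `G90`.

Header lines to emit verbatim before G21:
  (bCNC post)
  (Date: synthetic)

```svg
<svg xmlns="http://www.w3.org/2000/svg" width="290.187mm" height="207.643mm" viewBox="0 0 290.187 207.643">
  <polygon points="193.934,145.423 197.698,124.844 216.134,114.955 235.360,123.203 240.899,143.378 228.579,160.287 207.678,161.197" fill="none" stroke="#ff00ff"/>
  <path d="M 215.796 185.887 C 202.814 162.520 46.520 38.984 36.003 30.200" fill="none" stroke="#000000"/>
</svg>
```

Since the viewBox matches the mm dimensions, user units are millimetres directly. The only transform is the Y-flip y_m = 207.643 − y_svg.

Shape 1 is a regular polygon drawn with `<polygon>`. Its stroke #ff00ff means engrave at S198, F2489. After flipping Y the toolpath is (193.934,62.220) → (197.698,82.799) → (216.134,92.688) → (235.360,84.440) → (240.899,64.265) → (228.579,47.356) → (207.678,46.446) → (193.934,62.220), returning to the start.

Shape 2 is a cubic bezier drawn with `<path>`. Its stroke #000000 means score at S458, F1626. After flipping Y the toolpath is (215.796,21.756) → (204.775,34.794) → (183.706,54.705) → (155.976,78.969) → (124.975,105.068) → (94.089,130.484) → (66.707,152.697) → (46.216,169.190) → (36.003,177.443).

(bCNC post)
(Date: synthetic)
G21
G90
G0 X193.934 Y62.220
M3 S198
G1 X197.698 Y82.799 F2489
G1 X216.134 Y92.688
G1 X235.360 Y84.440
G1 X240.899 Y64.265
G1 X228.579 Y47.356
G1 X207.678 Y46.446
G1 X193.934 Y62.220
M5
G0 X215.796 Y21.756
M3 S458
G1 X204.775 Y34.794 F1626
G1 X183.706 Y54.705
G1 X155.976 Y78.969
G1 X124.975 Y105.068
G1 X94.089 Y130.484
G1 X66.707 Y152.697
G1 X46.216 Y169.190
G1 X36.003 Y177.443
M5
G0 X0.000 Y0.000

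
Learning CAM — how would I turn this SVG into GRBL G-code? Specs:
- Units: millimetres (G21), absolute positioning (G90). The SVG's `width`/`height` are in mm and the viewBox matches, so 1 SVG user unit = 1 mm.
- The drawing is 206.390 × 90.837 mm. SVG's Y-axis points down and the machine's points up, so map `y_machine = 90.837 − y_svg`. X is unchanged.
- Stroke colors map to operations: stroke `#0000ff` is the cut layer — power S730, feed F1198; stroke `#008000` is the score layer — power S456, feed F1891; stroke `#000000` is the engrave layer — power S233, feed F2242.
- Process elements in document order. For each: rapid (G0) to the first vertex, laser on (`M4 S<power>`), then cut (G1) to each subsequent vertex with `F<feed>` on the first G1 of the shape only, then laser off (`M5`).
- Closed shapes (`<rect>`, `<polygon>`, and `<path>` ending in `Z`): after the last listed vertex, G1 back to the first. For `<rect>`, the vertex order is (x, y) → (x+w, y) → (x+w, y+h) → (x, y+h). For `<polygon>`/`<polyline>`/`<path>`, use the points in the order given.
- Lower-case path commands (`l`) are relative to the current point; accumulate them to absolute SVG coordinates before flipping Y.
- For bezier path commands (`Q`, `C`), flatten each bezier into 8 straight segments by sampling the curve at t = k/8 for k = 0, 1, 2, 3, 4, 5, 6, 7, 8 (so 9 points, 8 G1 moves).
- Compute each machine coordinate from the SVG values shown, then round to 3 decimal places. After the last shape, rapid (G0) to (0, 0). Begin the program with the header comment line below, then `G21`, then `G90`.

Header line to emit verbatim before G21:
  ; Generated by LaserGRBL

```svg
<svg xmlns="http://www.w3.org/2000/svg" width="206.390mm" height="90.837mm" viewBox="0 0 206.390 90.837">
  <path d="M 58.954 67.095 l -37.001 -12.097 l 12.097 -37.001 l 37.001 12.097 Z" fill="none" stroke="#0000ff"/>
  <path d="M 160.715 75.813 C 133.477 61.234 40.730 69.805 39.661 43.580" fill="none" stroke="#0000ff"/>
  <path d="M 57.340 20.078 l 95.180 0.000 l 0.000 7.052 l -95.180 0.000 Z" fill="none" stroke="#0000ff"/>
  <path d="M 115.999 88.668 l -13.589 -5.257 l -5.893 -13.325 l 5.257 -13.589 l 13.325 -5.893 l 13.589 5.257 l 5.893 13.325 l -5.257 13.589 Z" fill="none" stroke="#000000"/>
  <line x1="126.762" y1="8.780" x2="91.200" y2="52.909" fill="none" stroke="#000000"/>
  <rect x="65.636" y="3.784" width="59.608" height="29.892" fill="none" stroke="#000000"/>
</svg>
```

viewBox `0 0 206.390 90.837` with mm width/height → 1 unit = 1 mm. Flip: y_m = 90.837 − y_svg.

**Shape 1** — `<path>` regular polygon, stroke `#0000ff` → cut (S730, F1198). Machine vertices: (58.954,23.742) → (21.953,35.839) → (34.050,72.840) → (71.051,60.743) → (58.954,23.742). Closed: final G1 returns to the first vertex.

**Shape 2** — `<path>` cubic bezier, stroke `#0000ff` → cut (S730, F1198). Control points (SVG): P0=(160.715,75.813), P1=(133.477,61.234), P2=(40.730,69.805), P3=(39.661,43.580); sampled at t=k/8. Machine vertices: (160.715,15.024) → (147.737,19.519) → (130.460,22.523) → (110.725,24.715) → (90.375,26.773) → (71.251,29.378) → (55.196,33.207) → (44.052,38.941) → (39.661,47.257). Open path.

**Shape 3** — `<path>` rectangle, stroke `#0000ff` → cut (S730, F1198). Machine vertices: (57.340,70.759) → (152.520,70.759) → (152.520,63.707) → (57.340,63.707) → (57.340,70.759). Closed: final G1 returns to the first vertex.

**Shape 4** — `<path>` regular polygon, stroke `#000000` → engrave (S233, F2242). Machine vertices: (115.999,2.169) → (102.410,7.426) → (96.517,20.751) → (101.774,34.340) → (115.099,40.233) → (128.688,34.976) → (134.581,21.651) → (129.324,8.062) → (115.999,2.169). Closed: final G1 returns to the first vertex.

**Shape 5** — `<line>` line segment, stroke `#000000` → engrave (S233, F2242). Machine vertices: (126.762,82.057) → (91.200,37.928). Open path.

**Shape 6** — `<rect>` rectangle, stroke `#000000` → engrave (S233, F2242). Machine vertices: (65.636,87.053) → (125.244,87.053) → (125.244,57.161) → (65.636,57.161) → (65.636,87.053). Closed: final G1 returns to the first vertex.

; Generated by LaserGRBL
G21
G90
G0 X58.954 Y23.742
M4 S730
G1 X21.953 Y35.839 F1198
G1 X34.050 Y72.840
G1 X71.051 Y60.743
G1 X58.954 Y23.742
M5
G0 X160.715 Y15.024
M4 S730
G1 X147.737 Y19.519 F1198
G1 X130.460 Y22.523
G1 X110.725 Y24.715
G1 X90.375 Y26.773
G1 X71.251 Y29.378
G1 X55.196 Y33.207
G1 X44.052 Y38.941
G1 X39.661 Y47.257
M5
G0 X57.340 Y70.759
M4 S730
G1 X152.520 Y70.759 F1198
G1 X152.520 Y63.707
G1 X57.340 Y63.707
G1 X57.340 Y70.759
M5
G0 X115.999 Y2.169
M4 S233
G1 X102.410 Y7.426 F2242
G1 X96.517 Y20.751
G1 X101.774 Y34.340
G1 X115.099 Y40.233
G1 X128.688 Y34.976
G1 X134.581 Y21.651
G1 X129.324 Y8.062
G1 X115.999 Y2.169
M5
G0 X126.762 Y82.057
M4 S233
G1 X91.200 Y37.928 F2242
M5
G0 X65.636 Y87.053
M4 S233
G1 X125.244 Y87.053 F2242
G1 X125.244 Y57.161
G1 X65.636 Y57.161
G1 X65.636 Y87.053
M5
G0 X0.000 Y0.000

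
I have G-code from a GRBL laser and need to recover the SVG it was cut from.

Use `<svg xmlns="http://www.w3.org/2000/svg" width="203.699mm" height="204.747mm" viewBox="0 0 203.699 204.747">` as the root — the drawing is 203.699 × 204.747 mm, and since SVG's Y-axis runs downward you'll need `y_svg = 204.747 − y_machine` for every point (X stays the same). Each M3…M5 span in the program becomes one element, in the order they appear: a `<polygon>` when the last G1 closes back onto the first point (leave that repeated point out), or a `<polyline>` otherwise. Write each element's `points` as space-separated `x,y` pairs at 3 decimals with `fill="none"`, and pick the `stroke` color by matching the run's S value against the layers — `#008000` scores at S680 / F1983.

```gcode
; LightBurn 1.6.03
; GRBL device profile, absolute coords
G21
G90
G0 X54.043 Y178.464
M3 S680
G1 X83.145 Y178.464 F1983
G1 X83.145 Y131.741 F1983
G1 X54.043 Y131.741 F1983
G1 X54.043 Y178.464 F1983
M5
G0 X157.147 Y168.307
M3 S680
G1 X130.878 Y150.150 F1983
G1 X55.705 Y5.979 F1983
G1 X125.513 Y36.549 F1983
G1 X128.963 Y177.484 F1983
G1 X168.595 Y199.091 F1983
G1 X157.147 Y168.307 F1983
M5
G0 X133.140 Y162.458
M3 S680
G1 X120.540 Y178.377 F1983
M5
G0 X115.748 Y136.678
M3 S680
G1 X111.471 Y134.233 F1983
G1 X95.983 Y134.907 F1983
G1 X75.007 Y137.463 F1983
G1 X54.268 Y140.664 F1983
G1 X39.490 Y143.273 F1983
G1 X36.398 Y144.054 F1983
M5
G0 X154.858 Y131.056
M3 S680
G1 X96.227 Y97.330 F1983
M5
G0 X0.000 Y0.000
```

y_svg = 204.747 − y_m. Every run uses S680, so all elements get stroke `#008000` (score).

[1] closed run; points: 54.043,26.283 83.145,26.283 83.145,73.006 54.043,73.006

[2] closed run; points: 157.147,36.440 130.878,54.597 55.705,198.768 125.513,168.198 128.963,27.263 168.595,5.656

[3] open run; points: 133.140,42.289 120.540,26.370

[4] open run; points: 115.748,68.069 111.471,70.514 95.983,69.840 75.007,67.284 54.268,64.083 39.490,61.474 36.398,60.693

[5] open run; points: 154.858,73.691 96.227,107.417

<svg xmlns="http://www.w3.org/2000/svg" width="203.699mm" height="204.747mm" viewBox="0 0 203.699 204.747">
  <polygon points="54.043,26.283 83.145,26.283 83.145,73.006 54.043,73.006" fill="none" stroke="#008000"/>
  <polygon points="157.147,36.440 130.878,54.597 55.705,198.768 125.513,168.198 128.963,27.263 168.595,5.656" fill="none" stroke="#008000"/>
  <polyline points="133.140,42.289 120.540,26.370" fill="none" stroke="#008000"/>
  <polyline points="115.748,68.069 111.471,70.514 95.983,69.840 75.007,67.284 54.268,64.083 39.490,61.474 36.398,60.693" fill="none" stroke="#008000"/>
  <polyline points="154.858,73.691 96.227,107.417" fill="none" stroke="#008000"/>
</svg>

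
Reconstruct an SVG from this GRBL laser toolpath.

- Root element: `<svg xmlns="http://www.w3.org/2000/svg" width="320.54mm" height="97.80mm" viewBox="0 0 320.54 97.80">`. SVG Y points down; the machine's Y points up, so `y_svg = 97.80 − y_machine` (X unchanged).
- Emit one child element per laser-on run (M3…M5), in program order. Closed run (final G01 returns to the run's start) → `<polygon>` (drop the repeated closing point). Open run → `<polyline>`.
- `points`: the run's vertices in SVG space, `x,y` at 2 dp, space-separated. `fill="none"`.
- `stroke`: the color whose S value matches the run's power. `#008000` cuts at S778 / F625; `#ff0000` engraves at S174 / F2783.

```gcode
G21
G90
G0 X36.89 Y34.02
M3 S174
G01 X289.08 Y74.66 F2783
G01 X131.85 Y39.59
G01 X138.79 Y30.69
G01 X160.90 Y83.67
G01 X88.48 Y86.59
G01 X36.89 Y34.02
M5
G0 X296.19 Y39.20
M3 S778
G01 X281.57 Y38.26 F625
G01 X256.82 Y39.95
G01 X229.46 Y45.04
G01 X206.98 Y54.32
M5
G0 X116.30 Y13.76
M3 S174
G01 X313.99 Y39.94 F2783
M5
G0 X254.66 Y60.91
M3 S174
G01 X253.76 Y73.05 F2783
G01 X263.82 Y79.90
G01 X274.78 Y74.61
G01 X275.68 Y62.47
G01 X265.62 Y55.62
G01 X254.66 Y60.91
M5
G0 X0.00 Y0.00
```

y_svg = 97.80 − y_m.

[1] S174→`#ff0000` (engrave); closed run; points: 36.89,63.78 289.08,23.14 131.85,58.21 138.79,67.11 160.90,14.13 88.48,11.21

[2] S778→`#008000` (cut); open run; points: 296.19,58.60 281.57,59.54 256.82,57.85 229.46,52.76 206.98,43.48

[3] S174→`#ff0000` (engrave); open run; points: 116.30,84.04 313.99,57.86

[4] S174→`#ff0000` (engrave); closed run; points: 254.66,36.89 253.76,24.75 263.82,17.90 274.78,23.19 275.68,35.33 265.62,42.18

<svg xmlns="http://www.w3.org/2000/svg" width="320.54mm" height="97.80mm" viewBox="0 0 320.54 97.80">
  <polygon points="36.89,63.78 289.08,23.14 131.85,58.21 138.79,67.11 160.90,14.13 88.48,11.21" fill="none" stroke="#ff0000"/>
  <polyline points="296.19,58.60 281.57,59.54 256.82,57.85 229.46,52.76 206.98,43.48" fill="none" stroke="#008000"/>
  <polyline points="116.30,84.04 313.99,57.86" fill="none" stroke="#ff0000"/>
  <polygon points="254.66,36.89 253.76,24.75 263.82,17.90 274.78,23.19 275.68,35.33 265.62,42.18" fill="none" stroke="#ff0000"/>
</svg>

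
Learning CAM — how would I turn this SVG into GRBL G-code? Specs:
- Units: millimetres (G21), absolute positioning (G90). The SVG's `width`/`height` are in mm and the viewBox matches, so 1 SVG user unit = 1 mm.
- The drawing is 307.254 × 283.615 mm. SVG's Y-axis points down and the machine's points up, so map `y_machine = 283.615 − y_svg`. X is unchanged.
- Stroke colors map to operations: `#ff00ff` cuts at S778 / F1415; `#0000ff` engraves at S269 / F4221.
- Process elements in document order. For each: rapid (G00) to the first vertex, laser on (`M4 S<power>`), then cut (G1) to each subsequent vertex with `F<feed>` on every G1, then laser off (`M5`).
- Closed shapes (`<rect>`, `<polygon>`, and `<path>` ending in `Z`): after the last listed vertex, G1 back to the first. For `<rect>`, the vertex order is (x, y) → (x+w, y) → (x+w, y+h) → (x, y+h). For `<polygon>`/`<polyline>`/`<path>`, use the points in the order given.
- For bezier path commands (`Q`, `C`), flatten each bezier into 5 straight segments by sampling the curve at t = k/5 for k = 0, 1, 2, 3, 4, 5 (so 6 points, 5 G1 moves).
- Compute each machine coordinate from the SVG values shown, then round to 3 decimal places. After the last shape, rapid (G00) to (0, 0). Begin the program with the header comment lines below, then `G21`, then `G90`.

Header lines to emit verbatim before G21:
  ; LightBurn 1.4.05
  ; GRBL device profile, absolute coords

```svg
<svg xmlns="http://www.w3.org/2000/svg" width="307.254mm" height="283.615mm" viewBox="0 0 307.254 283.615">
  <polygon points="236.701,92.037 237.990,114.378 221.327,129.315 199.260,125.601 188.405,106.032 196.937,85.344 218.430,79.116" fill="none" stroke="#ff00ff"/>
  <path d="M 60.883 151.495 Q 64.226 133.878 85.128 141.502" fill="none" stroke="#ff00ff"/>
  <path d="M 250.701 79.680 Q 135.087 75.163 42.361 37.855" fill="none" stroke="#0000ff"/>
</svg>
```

viewBox `0 0 307.254 283.615` with mm width/height → 1 unit = 1 mm. Flip: y_m = 283.615 − y_svg.

**Shape 1** — `<polygon>` regular polygon, stroke `#ff00ff` → cut (S778, F1415). Machine vertices: (236.701,191.578) → (237.990,169.237) → (221.327,154.300) → (199.260,158.014) → (188.405,177.583) → (196.937,198.271) → (218.430,204.499) → (236.701,191.578). Closed: final G1 returns to the first vertex.

**Shape 2** — `<path>` quadratic bezier, stroke `#ff00ff` → cut (S778, F1415). Control points (SVG): P0=(60.883,151.495), P1=(64.226,133.878), P2=(85.128,141.502); sampled at t=k/5. Machine vertices: (60.883,132.120) → (62.923,138.157) → (66.367,142.175) → (71.216,144.174) → (77.470,144.153) → (85.128,142.113). Open path.

**Shape 3** — `<path>` quadratic bezier, stroke `#0000ff` → engrave (S269, F4221). Control points (SVG): P0=(250.701,79.680), P1=(135.087,75.163), P2=(42.361,37.855); sampled at t=k/5. Machine vertices: (250.701,203.935) → (205.371,207.053) → (161.872,212.795) → (120.204,221.160) → (80.367,232.148) → (42.361,245.760). Open path.

; LightBurn 1.4.05
; GRBL device profile, absolute coords
G21
G90
G00 X236.701 Y191.578
M4 S778
G1 X237.990 Y169.237 F1415
G1 X221.327 Y154.300 F1415
G1 X199.260 Y158.014 F1415
G1 X188.405 Y177.583 F1415
G1 X196.937 Y198.271 F1415
G1 X218.430 Y204.499 F1415
G1 X236.701 Y191.578 F1415
M5
G00 X60.883 Y132.120
M4 S778
G1 X62.923 Y138.157 F1415
G1 X66.367 Y142.175 F1415
G1 X71.216 Y144.174 F1415
G1 X77.470 Y144.153 F1415
G1 X85.128 Y142.113 F1415
M5
G00 X250.701 Y203.935
M4 S269
G1 X205.371 Y207.053 F4221
G1 X161.872 Y212.795 F4221
G1 X120.204 Y221.160 F4221
G1 X80.367 Y232.148 F4221
G1 X42.361 Y245.760 F4221
M5
G00 X0.000 Y0.000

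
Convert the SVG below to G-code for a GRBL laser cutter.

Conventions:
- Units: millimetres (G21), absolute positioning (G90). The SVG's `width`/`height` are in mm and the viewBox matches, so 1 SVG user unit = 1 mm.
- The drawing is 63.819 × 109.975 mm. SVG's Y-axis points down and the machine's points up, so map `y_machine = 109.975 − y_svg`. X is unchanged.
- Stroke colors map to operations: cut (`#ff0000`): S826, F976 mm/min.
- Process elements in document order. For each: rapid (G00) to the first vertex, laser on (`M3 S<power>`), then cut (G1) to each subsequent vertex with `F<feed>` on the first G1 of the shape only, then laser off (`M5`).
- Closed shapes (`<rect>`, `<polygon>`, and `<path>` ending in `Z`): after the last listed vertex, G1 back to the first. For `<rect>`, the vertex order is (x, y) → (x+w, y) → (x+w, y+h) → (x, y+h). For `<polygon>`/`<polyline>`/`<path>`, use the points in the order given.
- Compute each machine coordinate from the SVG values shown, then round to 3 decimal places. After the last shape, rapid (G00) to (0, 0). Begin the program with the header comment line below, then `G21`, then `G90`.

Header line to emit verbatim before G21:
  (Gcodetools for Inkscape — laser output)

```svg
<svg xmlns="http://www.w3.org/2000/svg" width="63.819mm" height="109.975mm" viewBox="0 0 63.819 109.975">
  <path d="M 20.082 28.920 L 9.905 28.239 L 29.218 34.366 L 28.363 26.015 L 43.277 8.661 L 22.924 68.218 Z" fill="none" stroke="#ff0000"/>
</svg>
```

(Gcodetools for Inkscape — laser output)
G21
G90
G00 X20.082 Y81.055
M3 S826
G1 X9.905 Y81.736 F976
G1 X29.218 Y75.609
G1 X28.363 Y83.960
G1 X43.277 Y101.314
G1 X22.924 Y41.757
G1 X20.082 Y81.055
M5
G00 X0.000 Y0.000

viewBox `0 0 63.819 109.975` with mm width/height → 1 unit = 1 mm. Flip: y_m = 109.975 − y_svg.

**Shape 1** — `<path>` closed polygon, stroke `#ff0000` → cut (S826, F976). Machine vertices: (20.082,81.055) → (9.905,81.736) → (29.218,75.609) → (28.363,83.960) → (43.277,101.314) → (22.924,41.757) → (20.082,81.055). Closed: final G1 returns to the first vertex.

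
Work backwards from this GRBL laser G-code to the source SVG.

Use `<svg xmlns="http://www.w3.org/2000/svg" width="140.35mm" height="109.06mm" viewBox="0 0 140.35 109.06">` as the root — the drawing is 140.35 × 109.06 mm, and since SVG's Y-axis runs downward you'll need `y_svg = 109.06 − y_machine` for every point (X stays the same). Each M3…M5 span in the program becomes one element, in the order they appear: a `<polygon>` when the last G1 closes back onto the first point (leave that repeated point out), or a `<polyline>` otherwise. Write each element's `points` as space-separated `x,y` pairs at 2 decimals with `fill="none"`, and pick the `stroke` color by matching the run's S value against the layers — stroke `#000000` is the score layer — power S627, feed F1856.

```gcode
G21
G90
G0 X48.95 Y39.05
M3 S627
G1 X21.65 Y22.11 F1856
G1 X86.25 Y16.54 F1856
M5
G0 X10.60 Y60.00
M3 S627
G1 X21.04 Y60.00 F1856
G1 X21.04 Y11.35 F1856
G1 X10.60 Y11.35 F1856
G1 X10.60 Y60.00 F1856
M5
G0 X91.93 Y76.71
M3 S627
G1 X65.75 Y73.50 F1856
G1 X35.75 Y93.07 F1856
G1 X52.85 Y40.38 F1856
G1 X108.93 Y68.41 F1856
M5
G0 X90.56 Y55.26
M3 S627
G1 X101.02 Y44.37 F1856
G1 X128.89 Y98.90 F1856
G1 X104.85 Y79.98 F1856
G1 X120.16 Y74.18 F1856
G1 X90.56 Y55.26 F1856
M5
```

<svg xmlns="http://www.w3.org/2000/svg" width="140.35mm" height="109.06mm" viewBox="0 0 140.35 109.06">
  <polyline points="48.95,70.01 21.65,86.95 86.25,92.52" fill="none" stroke="#000000"/>
  <polygon points="10.60,49.06 21.04,49.06 21.04,97.71 10.60,97.71" fill="none" stroke="#000000"/>
  <polyline points="91.93,32.35 65.75,35.56 35.75,15.99 52.85,68.68 108.93,40.65" fill="none" stroke="#000000"/>
  <polygon points="90.56,53.80 101.02,64.69 128.89,10.16 104.85,29.08 120.16,34.88" fill="none" stroke="#000000"/>
</svg>

y_svg = 109.06 − y_m. Every run uses S627, so all elements get stroke `#000000` (score).

[1] open run; points: 48.95,70.01 21.65,86.95 86.25,92.52

[2] closed run; points: 10.60,49.06 21.04,49.06 21.04,97.71 10.60,97.71

[3] open run; points: 91.93,32.35 65.75,35.56 35.75,15.99 52.85,68.68 108.93,40.65

[4] closed run; points: 90.56,53.80 101.02,64.69 128.89,10.16 104.85,29.08 120.16,34.88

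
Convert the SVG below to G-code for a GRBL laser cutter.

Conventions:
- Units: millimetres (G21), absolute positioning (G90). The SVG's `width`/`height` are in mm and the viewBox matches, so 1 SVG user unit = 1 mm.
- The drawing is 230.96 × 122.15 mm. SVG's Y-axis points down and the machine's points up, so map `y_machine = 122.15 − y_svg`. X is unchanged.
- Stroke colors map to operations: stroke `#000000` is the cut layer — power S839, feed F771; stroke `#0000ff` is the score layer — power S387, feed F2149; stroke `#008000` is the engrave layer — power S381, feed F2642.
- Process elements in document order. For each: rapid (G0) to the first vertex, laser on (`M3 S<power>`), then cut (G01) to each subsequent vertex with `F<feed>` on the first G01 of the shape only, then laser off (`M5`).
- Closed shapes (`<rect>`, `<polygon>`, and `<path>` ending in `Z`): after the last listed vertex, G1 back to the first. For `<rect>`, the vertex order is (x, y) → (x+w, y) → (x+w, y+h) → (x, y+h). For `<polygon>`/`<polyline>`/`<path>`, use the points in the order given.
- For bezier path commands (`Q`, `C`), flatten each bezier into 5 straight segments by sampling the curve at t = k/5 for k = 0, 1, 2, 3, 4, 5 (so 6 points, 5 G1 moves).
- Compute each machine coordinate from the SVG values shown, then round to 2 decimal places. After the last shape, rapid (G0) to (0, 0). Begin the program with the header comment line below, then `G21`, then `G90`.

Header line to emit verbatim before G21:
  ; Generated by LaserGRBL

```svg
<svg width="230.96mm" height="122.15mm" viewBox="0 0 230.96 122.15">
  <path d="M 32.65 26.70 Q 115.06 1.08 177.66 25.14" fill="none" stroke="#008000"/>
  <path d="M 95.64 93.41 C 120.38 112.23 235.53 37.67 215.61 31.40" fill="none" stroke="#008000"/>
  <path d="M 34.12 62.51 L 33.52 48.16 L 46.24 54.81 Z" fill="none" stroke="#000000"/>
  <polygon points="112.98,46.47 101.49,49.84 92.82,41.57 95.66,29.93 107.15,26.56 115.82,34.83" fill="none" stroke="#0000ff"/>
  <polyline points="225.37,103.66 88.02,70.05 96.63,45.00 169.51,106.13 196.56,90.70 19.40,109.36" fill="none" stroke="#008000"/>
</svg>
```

; Generated by LaserGRBL
G21
G90
G0 X32.65 Y95.45
M3 S381
G01 X64.82 Y103.71 F2642
G01 X95.41 Y108.00
G01 X124.41 Y108.31
G01 X151.83 Y104.65
G01 X177.66 Y97.01
M5
G0 X95.64 Y28.74
M3 S381
G01 X119.53 Y27.36 F2642
G01 X154.29 Y40.63
G01 X189.11 Y60.79
G01 X213.16 Y80.09
G01 X215.61 Y90.75
M5
G0 X34.12 Y59.64
M3 S839
G01 X33.52 Y73.99 F771
G01 X46.24 Y67.34
G01 X34.12 Y59.64
M5
G0 X112.98 Y75.68
M3 S387
G01 X101.49 Y72.31 F2149
G01 X92.82 Y80.58
G01 X95.66 Y92.22
G01 X107.15 Y95.59
G01 X115.82 Y87.32
G01 X112.98 Y75.68
M5
G0 X225.37 Y18.49
M3 S381
G01 X88.02 Y52.10 F2642
G01 X96.63 Y77.15
G01 X169.51 Y16.02
G01 X196.56 Y31.45
G01 X19.40 Y12.79
M5
G0 X0.00 Y0.00

Since the viewBox matches the mm dimensions, user units are millimetres directly. The only transform is the Y-flip y_m = 122.15 − y_svg.

Shape 1 is a quadratic bezier drawn with `<path>`. Its stroke #008000 means engrave at S381, F2642. After flipping Y the toolpath is (32.65,95.45) → (64.82,103.71) → (95.41,108.00) → (124.41,108.31) → (151.83,104.65) → (177.66,97.01).

Shape 2 is a cubic bezier drawn with `<path>`. Its stroke #008000 means engrave at S381, F2642. After flipping Y the toolpath is (95.64,28.74) → (119.53,27.36) → (154.29,40.63) → (189.11,60.79) → (213.16,80.09) → (215.61,90.75).

Shape 3 is a regular polygon drawn with `<path>`. Its stroke #000000 means cut at S839, F771. After flipping Y the toolpath is (34.12,59.64) → (33.52,73.99) → (46.24,67.34) → (34.12,59.64), returning to the start.

Shape 4 is a regular polygon drawn with `<polygon>`. Its stroke #0000ff means score at S387, F2149. After flipping Y the toolpath is (112.98,75.68) → (101.49,72.31) → (92.82,80.58) → (95.66,92.22) → (107.15,95.59) → (115.82,87.32) → (112.98,75.68), returning to the start.

Shape 5 is a open polyline drawn with `<polyline>`. Its stroke #008000 means engrave at S381, F2642. After flipping Y the toolpath is (225.37,18.49) → (88.02,52.10) → (96.63,77.15) → (169.51,16.02) → (196.56,31.45) → (19.40,12.79).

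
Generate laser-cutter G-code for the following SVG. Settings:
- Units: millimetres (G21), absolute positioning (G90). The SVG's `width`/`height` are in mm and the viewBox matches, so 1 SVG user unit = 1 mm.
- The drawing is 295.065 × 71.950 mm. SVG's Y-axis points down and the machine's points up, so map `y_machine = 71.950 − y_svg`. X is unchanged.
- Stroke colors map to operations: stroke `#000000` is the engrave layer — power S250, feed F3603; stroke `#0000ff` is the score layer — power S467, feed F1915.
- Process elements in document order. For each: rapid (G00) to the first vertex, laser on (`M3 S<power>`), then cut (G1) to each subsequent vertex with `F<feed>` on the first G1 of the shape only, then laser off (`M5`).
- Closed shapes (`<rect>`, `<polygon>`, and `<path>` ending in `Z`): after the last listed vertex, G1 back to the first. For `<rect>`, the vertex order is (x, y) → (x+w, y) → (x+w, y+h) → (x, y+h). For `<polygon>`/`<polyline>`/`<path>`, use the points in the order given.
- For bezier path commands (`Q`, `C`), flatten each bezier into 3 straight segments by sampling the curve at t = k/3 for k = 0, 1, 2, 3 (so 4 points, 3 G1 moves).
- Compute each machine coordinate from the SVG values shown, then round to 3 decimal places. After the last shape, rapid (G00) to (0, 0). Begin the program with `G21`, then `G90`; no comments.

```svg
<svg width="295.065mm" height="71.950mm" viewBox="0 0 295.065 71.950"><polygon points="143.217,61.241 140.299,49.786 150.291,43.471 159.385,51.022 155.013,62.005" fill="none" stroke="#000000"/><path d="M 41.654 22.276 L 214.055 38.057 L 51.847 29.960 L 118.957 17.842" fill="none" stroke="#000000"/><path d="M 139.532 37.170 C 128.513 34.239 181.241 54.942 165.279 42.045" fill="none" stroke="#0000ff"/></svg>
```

1 u = 1 mm; y_m = 71.950 − y.

[1] `<polygon>` regular polygon, #000000→engrave S250 F3603: (143.217,10.709) → (140.299,22.164) → (150.291,28.479) → (159.385,20.928) → (155.013,9.945) → (143.217,10.709) (closed)

[2] `<path>` open polyline, #000000→engrave S250 F3603: (41.654,49.674) → (214.055,33.893) → (51.847,41.990) → (118.957,54.108)

[3] `<path>` cubic bezier, #0000ff→score S467 F1915: (139.532,34.780) → (144.857,31.953) → (163.249,26.088) → (165.279,29.905)

G21
G90
G00 X143.217 Y10.709
M3 S250
G1 X140.299 Y22.164 F3603
G1 X150.291 Y28.479
G1 X159.385 Y20.928
G1 X155.013 Y9.945
G1 X143.217 Y10.709
M5
G00 X41.654 Y49.674
M3 S250
G1 X214.055 Y33.893 F3603
G1 X51.847 Y41.990
G1 X118.957 Y54.108
M5
G00 X139.532 Y34.780
M3 S467
G1 X144.857 Y31.953 F1915
G1 X163.249 Y26.088
G1 X165.279 Y29.905
M5
G00 X0.000 Y0.000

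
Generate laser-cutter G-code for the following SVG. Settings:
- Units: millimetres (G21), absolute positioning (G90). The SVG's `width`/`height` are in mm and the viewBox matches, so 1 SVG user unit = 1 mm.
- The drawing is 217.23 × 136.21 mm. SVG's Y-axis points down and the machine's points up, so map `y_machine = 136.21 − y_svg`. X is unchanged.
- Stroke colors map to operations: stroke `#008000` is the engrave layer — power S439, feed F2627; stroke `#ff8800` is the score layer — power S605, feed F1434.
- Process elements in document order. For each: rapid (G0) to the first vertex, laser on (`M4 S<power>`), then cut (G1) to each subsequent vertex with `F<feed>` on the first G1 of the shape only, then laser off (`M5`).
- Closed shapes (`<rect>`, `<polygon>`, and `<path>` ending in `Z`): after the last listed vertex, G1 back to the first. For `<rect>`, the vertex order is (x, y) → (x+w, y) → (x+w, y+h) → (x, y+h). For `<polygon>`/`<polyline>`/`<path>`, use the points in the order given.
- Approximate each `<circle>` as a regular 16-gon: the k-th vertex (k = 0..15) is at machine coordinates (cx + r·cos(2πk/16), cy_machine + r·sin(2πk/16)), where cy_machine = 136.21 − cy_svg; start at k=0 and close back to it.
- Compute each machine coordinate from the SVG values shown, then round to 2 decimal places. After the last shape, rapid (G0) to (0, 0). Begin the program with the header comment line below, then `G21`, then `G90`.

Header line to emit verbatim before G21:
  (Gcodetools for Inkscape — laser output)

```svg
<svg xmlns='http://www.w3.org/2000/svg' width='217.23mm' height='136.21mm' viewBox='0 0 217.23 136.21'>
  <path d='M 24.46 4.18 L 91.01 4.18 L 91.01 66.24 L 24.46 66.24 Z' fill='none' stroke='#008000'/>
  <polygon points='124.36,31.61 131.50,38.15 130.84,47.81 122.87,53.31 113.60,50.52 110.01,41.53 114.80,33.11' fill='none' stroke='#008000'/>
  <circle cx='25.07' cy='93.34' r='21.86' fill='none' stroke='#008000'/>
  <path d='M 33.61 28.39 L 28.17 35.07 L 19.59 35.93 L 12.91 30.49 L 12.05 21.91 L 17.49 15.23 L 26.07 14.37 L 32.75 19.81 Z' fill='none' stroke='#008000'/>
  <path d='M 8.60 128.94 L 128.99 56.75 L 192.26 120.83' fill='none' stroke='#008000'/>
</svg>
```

(Gcodetools for Inkscape — laser output)
G21
G90
G0 X24.46 Y132.03
M4 S439
G1 X91.01 Y132.03 F2627
G1 X91.01 Y69.97
G1 X24.46 Y69.97
G1 X24.46 Y132.03
M5
G0 X124.36 Y104.60
M4 S439
G1 X131.50 Y98.06 F2627
G1 X130.84 Y88.40
G1 X122.87 Y82.90
G1 X113.60 Y85.69
G1 X110.01 Y94.68
G1 X114.80 Y103.10
G1 X124.36 Y104.60
M5
G0 X46.93 Y42.87
M4 S439
G1 X45.27 Y51.24 F2627
G1 X40.53 Y58.33
G1 X33.44 Y63.07
G1 X25.07 Y64.73
G1 X16.70 Y63.07
G1 X9.61 Y58.33
G1 X4.87 Y51.24
G1 X3.21 Y42.87
G1 X4.87 Y34.50
G1 X9.61 Y27.41
G1 X16.70 Y22.67
G1 X25.07 Y21.01
G1 X33.44 Y22.67
G1 X40.53 Y27.41
G1 X45.27 Y34.50
G1 X46.93 Y42.87
M5
G0 X33.61 Y107.82
M4 S439
G1 X28.17 Y101.14 F2627
G1 X19.59 Y100.28
G1 X12.91 Y105.72
G1 X12.05 Y114.30
G1 X17.49 Y120.98
G1 X26.07 Y121.84
G1 X32.75 Y116.40
G1 X33.61 Y107.82
M5
G0 X8.60 Y7.27
M4 S439
G1 X128.99 Y79.46 F2627
G1 X192.26 Y15.38
M5
G0 X0.00 Y0.00

Since the viewBox matches the mm dimensions, user units are millimetres directly. The only transform is the Y-flip y_m = 136.21 − y_svg.

Shape 1 is a rectangle drawn with `<path>`. Its stroke #008000 means engrave at S439, F2627. After flipping Y the toolpath is (24.46,132.03) → (91.01,132.03) → (91.01,69.97) → (24.46,69.97) → (24.46,132.03), returning to the start.

Shape 2 is a regular polygon drawn with `<polygon>`. Its stroke #008000 means engrave at S439, F2627. After flipping Y the toolpath is (124.36,104.60) → (131.50,98.06) → (130.84,88.40) → (122.87,82.90) → (113.60,85.69) → (110.01,94.68) → (114.80,103.10) → (124.36,104.60), returning to the start.

Shape 3 is a circle drawn with `<circle>`. Its stroke #008000 means engrave at S439, F2627. After flipping Y the toolpath is (46.93,42.87) → (45.27,51.24) → (40.53,58.33) → (33.44,63.07) → (25.07,64.73) → (16.70,63.07) → (9.61,58.33) → (4.87,51.24) → (3.21,42.87) → (4.87,34.50) → (9.61,27.41) → (16.70,22.67) → (25.07,21.01) → (33.44,22.67) → (40.53,27.41) → (45.27,34.50) → (46.93,42.87), returning to the start.

Shape 4 is a regular polygon drawn with `<path>`. Its stroke #008000 means engrave at S439, F2627. After flipping Y the toolpath is (33.61,107.82) → (28.17,101.14) → (19.59,100.28) → (12.91,105.72) → (12.05,114.30) → (17.49,120.98) → (26.07,121.84) → (32.75,116.40) → (33.61,107.82), returning to the start.

Shape 5 is a open polyline drawn with `<path>`. Its stroke #008000 means engrave at S439, F2627. After flipping Y the toolpath is (8.60,7.27) → (128.99,79.46) → (192.26,15.38).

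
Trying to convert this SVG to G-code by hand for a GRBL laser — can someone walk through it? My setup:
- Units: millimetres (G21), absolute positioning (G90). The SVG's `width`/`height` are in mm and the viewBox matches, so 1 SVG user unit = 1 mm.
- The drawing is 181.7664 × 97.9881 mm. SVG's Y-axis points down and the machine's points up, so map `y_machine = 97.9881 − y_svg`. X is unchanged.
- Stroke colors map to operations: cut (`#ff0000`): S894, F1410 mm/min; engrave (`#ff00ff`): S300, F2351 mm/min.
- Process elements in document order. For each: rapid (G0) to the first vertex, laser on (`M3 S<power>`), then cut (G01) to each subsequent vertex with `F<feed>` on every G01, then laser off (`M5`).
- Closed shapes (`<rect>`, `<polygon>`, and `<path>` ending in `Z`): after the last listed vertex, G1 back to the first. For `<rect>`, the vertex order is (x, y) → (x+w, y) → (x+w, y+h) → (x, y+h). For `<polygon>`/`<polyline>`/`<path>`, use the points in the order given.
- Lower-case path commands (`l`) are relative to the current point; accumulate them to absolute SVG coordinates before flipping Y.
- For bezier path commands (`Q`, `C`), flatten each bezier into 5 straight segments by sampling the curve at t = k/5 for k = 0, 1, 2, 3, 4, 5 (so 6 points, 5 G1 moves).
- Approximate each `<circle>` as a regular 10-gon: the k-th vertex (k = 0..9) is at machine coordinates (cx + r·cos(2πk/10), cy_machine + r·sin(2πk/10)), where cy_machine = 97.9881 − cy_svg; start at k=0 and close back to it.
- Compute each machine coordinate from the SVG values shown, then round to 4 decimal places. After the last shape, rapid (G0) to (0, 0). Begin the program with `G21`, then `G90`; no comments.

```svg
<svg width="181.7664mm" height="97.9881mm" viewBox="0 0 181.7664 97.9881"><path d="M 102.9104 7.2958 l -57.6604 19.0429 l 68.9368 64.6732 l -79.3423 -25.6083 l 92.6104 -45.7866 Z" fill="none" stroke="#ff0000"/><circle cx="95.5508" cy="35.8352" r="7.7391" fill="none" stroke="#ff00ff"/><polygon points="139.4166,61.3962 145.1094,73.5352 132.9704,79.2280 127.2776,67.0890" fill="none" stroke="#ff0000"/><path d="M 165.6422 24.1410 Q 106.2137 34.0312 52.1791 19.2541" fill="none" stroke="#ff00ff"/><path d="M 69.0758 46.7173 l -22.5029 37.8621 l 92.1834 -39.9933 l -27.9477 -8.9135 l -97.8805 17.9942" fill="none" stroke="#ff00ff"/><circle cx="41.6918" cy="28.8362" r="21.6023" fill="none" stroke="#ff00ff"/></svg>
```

G21
G90
G0 X102.9104 Y90.6923
M3 S894
G01 X45.2500 Y71.6494 F1410
G01 X114.1868 Y6.9762 F1410
G01 X34.8445 Y32.5845 F1410
G01 X127.4549 Y78.3711 F1410
G01 X102.9104 Y90.6923 F1410
M5
G0 X103.2899 Y62.1529
M3 S300
G01 X101.8119 Y66.7018 F2351
G01 X97.9423 Y69.5132 F2351
G01 X93.1593 Y69.5132 F2351
G01 X89.2897 Y66.7018 F2351
G01 X87.8117 Y62.1529 F2351
G01 X89.2897 Y57.6040 F2351
G01 X93.1593 Y54.7926 F2351
G01 X97.9423 Y54.7926 F2351
G01 X101.8119 Y57.6040 F2351
G01 X103.2899 Y62.1529 F2351
M5
G0 X139.4166 Y36.5919
M3 S894
G01 X145.1094 Y24.4529 F1410
G01 X132.9704 Y18.7601 F1410
G01 X127.2776 Y30.8991 F1410
G01 X139.4166 Y36.5919 F1410
M5
G0 X165.6422 Y73.8471
M3 S300
G01 X142.0866 Y70.8777 F2351
G01 X118.9624 Y69.8817 F2351
G01 X96.2698 Y70.8591 F2351
G01 X74.0087 Y73.8099 F2351
G01 X52.1791 Y78.7340 F2351
M5
G0 X69.0758 Y51.2708
M3 S300
G01 X46.5729 Y13.4087 F2351
G01 X138.7563 Y53.4020 F2351
G01 X110.8086 Y62.3155 F2351
G01 X12.9281 Y44.3213 F2351
M5
G0 X63.2941 Y69.1519
M3 S300
G01 X59.1684 Y81.8494 F2351
G01 X48.3673 Y89.6969 F2351
G01 X35.0163 Y89.6969 F2351
G01 X24.2152 Y81.8494 F2351
G01 X20.0895 Y69.1519 F2351
G01 X24.2152 Y56.4544 F2351
G01 X35.0163 Y48.6069 F2351
G01 X48.3673 Y48.6069 F2351
G01 X59.1684 Y56.4544 F2351
G01 X63.2941 Y69.1519 F2351
M5
G0 X0.0000 Y0.0000

Since the viewBox matches the mm dimensions, user units are millimetres directly. The only transform is the Y-flip y_m = 97.9881 − y_svg.

Shape 1 is a closed polygon drawn with `<path>`. Its stroke #ff0000 means cut at S894, F1410. After flipping Y the toolpath is (102.9104,90.6923) → (45.2500,71.6494) → (114.1868,6.9762) → (34.8445,32.5845) → (127.4549,78.3711) → (102.9104,90.6923), returning to the start.

Shape 2 is a circle drawn with `<circle>`. Its stroke #ff00ff means engrave at S300, F2351. After flipping Y the toolpath is (103.2899,62.1529) → (101.8119,66.7018) → (97.9423,69.5132) → (93.1593,69.5132) → (89.2897,66.7018) → (87.8117,62.1529) → (89.2897,57.6040) → (93.1593,54.7926) → (97.9423,54.7926) → (101.8119,57.6040) → (103.2899,62.1529), returning to the start.

Shape 3 is a regular polygon drawn with `<polygon>`. Its stroke #ff0000 means cut at S894, F1410. After flipping Y the toolpath is (139.4166,36.5919) → (145.1094,24.4529) → (132.9704,18.7601) → (127.2776,30.8991) → (139.4166,36.5919), returning to the start.

Shape 4 is a quadratic bezier drawn with `<path>`. Its stroke #ff00ff means engrave at S300, F2351. After flipping Y the toolpath is (165.6422,73.8471) → (142.0866,70.8777) → (118.9624,69.8817) → (96.2698,70.8591) → (74.0087,73.8099) → (52.1791,78.7340).

Shape 5 is a open polyline drawn with `<path>`. Its stroke #ff00ff means engrave at S300, F2351. After flipping Y the toolpath is (69.0758,51.2708) → (46.5729,13.4087) → (138.7563,53.4020) → (110.8086,62.3155) → (12.9281,44.3213).

Shape 6 is a circle drawn with `<circle>`. Its stroke #ff00ff means engrave at S300, F2351. After flipping Y the toolpath is (63.2941,69.1519) → (59.1684,81.8494) → (48.3673,89.6969) → (35.0163,89.6969) → (24.2152,81.8494) → (20.0895,69.1519) → (24.2152,56.4544) → (35.0163,48.6069) → (48.3673,48.6069) → (59.1684,56.4544) → (63.2941,69.1519), returning to the start.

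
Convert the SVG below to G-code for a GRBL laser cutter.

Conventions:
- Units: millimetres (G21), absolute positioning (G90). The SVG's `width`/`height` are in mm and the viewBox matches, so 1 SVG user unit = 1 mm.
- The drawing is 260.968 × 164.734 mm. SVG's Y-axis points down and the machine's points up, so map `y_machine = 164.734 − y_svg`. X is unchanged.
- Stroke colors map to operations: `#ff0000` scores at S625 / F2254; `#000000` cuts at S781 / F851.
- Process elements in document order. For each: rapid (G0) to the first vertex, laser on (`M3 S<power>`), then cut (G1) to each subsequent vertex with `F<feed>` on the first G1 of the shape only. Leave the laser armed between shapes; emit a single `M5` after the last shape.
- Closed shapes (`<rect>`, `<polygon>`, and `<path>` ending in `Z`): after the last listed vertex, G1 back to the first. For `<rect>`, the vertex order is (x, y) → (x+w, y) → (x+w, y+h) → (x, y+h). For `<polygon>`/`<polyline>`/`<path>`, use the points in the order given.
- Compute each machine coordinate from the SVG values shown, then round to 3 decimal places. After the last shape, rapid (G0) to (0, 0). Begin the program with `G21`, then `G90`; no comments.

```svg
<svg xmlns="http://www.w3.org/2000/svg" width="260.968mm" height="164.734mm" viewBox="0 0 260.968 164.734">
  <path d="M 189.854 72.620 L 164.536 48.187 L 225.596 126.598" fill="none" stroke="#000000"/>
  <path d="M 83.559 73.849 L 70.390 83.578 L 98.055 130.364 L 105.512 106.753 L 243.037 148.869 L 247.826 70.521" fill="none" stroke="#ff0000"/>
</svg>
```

G21
G90
G0 X189.854 Y92.114
M3 S781
G1 X164.536 Y116.547 F851
G1 X225.596 Y38.136
G0 X83.559 Y90.885
M3 S625
G1 X70.390 Y81.156 F2254
G1 X98.055 Y34.370
G1 X105.512 Y57.981
G1 X243.037 Y15.865
G1 X247.826 Y94.213
M5
G0 X0.000 Y0.000

Since the viewBox matches the mm dimensions, user units are millimetres directly. The only transform is the Y-flip y_m = 164.734 − y_svg.

Shape 1 is a open polyline drawn with `<path>`. Its stroke #000000 means cut at S781, F851. After flipping Y the toolpath is (189.854,92.114) → (164.536,116.547) → (225.596,38.136).

Shape 2 is a open polyline drawn with `<path>`. Its stroke #ff0000 means score at S625, F2254. After flipping Y the toolpath is (83.559,90.885) → (70.390,81.156) → (98.055,34.370) → (105.512,57.981) → (243.037,15.865) → (247.826,94.213).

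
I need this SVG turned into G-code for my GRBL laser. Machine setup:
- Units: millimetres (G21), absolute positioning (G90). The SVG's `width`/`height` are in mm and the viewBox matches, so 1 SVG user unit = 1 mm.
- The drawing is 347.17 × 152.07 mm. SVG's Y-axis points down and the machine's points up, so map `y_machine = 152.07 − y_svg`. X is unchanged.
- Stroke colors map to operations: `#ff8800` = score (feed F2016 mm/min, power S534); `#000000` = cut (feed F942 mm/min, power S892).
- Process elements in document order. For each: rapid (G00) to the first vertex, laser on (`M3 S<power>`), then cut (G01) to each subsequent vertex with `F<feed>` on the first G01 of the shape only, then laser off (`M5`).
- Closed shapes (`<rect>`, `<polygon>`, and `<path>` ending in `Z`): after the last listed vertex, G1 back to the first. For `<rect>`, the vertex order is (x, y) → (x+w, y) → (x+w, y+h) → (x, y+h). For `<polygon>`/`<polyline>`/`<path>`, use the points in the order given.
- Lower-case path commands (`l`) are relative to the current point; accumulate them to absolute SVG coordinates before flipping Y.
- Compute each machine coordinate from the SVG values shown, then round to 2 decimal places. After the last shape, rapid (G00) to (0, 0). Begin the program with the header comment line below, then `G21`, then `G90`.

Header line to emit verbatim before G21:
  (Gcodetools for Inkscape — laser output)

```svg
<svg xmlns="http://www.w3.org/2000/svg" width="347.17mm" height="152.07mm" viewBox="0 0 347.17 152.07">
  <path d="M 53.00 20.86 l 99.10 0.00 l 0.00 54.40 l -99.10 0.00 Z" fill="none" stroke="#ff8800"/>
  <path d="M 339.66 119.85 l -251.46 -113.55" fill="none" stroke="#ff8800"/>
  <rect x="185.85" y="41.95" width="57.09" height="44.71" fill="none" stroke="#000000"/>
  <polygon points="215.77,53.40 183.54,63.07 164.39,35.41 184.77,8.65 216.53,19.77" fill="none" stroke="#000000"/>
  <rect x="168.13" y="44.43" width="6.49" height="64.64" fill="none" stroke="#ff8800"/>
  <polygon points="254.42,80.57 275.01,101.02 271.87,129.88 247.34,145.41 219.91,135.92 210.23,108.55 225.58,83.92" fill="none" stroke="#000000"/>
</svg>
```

(Gcodetools for Inkscape — laser output)
G21
G90
G00 X53.00 Y131.21
M3 S534
G01 X152.10 Y131.21 F2016
G01 X152.10 Y76.81
G01 X53.00 Y76.81
G01 X53.00 Y131.21
M5
G00 X339.66 Y32.22
M3 S534
G01 X88.20 Y145.77 F2016
M5
G00 X185.85 Y110.12
M3 S892
G01 X242.94 Y110.12 F942
G01 X242.94 Y65.41
G01 X185.85 Y65.41
G01 X185.85 Y110.12
M5
G00 X215.77 Y98.67
M3 S892
G01 X183.54 Y89.00 F942
G01 X164.39 Y116.66
G01 X184.77 Y143.42
G01 X216.53 Y132.30
G01 X215.77 Y98.67
M5
G00 X168.13 Y107.64
M3 S534
G01 X174.62 Y107.64 F2016
G01 X174.62 Y43.00
G01 X168.13 Y43.00
G01 X168.13 Y107.64
M5
G00 X254.42 Y71.50
M3 S892
G01 X275.01 Y51.05 F942
G01 X271.87 Y22.19
G01 X247.34 Y6.66
G01 X219.91 Y16.15
G01 X210.23 Y43.52
G01 X225.58 Y68.15
G01 X254.42 Y71.50
M5
G00 X0.00 Y0.00

Since the viewBox matches the mm dimensions, user units are millimetres directly. The only transform is the Y-flip y_m = 152.07 − y_svg.

Shape 1 is a rectangle drawn with `<path>`. Its stroke #ff8800 means score at S534, F2016. After flipping Y the toolpath is (53.00,131.21) → (152.10,131.21) → (152.10,76.81) → (53.00,76.81) → (53.00,131.21), returning to the start.

Shape 2 is a line segment drawn with `<path>`. Its stroke #ff8800 means score at S534, F2016. After flipping Y the toolpath is (339.66,32.22) → (88.20,145.77).

Shape 3 is a rectangle drawn with `<rect>`. Its stroke #000000 means cut at S892, F942. After flipping Y the toolpath is (185.85,110.12) → (242.94,110.12) → (242.94,65.41) → (185.85,65.41) → (185.85,110.12), returning to the start.

Shape 4 is a regular polygon drawn with `<polygon>`. Its stroke #000000 means cut at S892, F942. After flipping Y the toolpath is (215.77,98.67) → (183.54,89.00) → (164.39,116.66) → (184.77,143.42) → (216.53,132.30) → (215.77,98.67), returning to the start.

Shape 5 is a rectangle drawn with `<rect>`. Its stroke #ff8800 means score at S534, F2016. After flipping Y the toolpath is (168.13,107.64) → (174.62,107.64) → (174.62,43.00) → (168.13,43.00) → (168.13,107.64), returning to the start.

Shape 6 is a regular polygon drawn with `<polygon>`. Its stroke #000000 means cut at S892, F942. After flipping Y the toolpath is (254.42,71.50) → (275.01,51.05) → (271.87,22.19) → (247.34,6.66) → (219.91,16.15) → (210.23,43.52) → (225.58,68.15) → (254.42,71.50), returning to the start.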